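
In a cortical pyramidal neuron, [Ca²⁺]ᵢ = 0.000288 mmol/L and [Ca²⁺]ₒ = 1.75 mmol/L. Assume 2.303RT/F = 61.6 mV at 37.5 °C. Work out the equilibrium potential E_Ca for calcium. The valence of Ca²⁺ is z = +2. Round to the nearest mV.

117 mV

E = (61.6/z) · log₁₀([Ca²⁺]_out/[Ca²⁺]_in) with z = +2.
= (61.6/2) · log₁₀(1.75/0.000288) = 30.80 · log₁₀(6076)
= 30.80 · (3.7836) = 116.54 mV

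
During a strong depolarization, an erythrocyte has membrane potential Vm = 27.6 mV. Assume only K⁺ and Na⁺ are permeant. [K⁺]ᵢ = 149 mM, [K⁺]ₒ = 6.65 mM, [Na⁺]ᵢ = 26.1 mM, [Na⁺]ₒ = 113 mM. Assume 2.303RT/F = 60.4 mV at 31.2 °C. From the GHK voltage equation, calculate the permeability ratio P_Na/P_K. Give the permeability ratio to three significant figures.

11.0

Let α = P_Na/P_K. GHK: Vm = 60.4·log₁₀[(Kₒ + α·Naₒ)/(Kᵢ + α·Naᵢ)].
10^(Vm/60.4) = 10^(27.6/60.4) = 2.8639
So 2.8639·(Kᵢ + α·Naᵢ) = Kₒ + α·Naₒ → α = (2.8639·149.0 − 6.65) / (113.0 − 2.8639·26.1)
α = (426.7 − 6.65) / (113.0 − 74.75) = 420.1/38.25 = 10.98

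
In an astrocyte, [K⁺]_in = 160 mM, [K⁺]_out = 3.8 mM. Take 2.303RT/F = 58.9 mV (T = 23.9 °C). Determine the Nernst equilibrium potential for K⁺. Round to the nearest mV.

-96 mV

E = (58.9/z) · log₁₀([K⁺]_out/[K⁺]_in) with z = +1.
= (58.9/1) · log₁₀(3.8/160) = 58.90 · log₁₀(0.02375)
= 58.90 · (-1.6243) = -95.67 mV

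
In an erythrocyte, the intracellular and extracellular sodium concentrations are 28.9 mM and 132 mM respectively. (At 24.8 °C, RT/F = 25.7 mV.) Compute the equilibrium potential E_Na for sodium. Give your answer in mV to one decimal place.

E = (25.7/z) · ln([Na⁺]_out/[Na⁺]_in) with z = +1.
= (25.7/1) · ln(132/28.9) = 25.70 · ln(4.567)
= 25.70 · (1.5190) = 39.04 mV

39.0 mV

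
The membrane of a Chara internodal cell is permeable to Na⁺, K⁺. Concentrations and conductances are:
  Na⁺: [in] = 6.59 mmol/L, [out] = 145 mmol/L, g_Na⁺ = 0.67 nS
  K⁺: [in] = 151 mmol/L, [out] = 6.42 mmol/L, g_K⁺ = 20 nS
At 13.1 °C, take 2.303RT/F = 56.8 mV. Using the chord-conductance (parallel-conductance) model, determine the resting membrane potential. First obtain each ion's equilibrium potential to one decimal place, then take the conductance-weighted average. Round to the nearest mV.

E_Na⁺ = (56.8/1)·log₁₀(145/6.59) = 76.3 mV
E_K⁺ = (56.8/1)·log₁₀(6.42/151) = -77.9 mV
Vm = (Σ gᵢEᵢ)/(Σ gᵢ) = (0.67·76.3 + 20·-77.9) / (0.67 + 20)
= -1506.88 / 20.67 = -72.90 mV

-73 mV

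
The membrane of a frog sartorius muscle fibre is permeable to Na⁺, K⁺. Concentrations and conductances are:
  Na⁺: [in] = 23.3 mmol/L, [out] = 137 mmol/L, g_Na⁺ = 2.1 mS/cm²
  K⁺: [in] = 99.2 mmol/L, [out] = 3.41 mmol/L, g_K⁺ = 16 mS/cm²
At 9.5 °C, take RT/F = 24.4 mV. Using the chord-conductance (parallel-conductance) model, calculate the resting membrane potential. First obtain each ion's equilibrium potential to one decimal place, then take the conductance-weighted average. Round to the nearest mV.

E_Na⁺ = (24.4/1)·ln(137/23.3) = 43.2 mV
E_K⁺ = (24.4/1)·ln(3.41/99.2) = -82.2 mV
Vm = (Σ gᵢEᵢ)/(Σ gᵢ) = (2.1·43.2 + 16·-82.2) / (2.1 + 16)
= -1224.48 / 18.1 = -67.65 mV

-68 mV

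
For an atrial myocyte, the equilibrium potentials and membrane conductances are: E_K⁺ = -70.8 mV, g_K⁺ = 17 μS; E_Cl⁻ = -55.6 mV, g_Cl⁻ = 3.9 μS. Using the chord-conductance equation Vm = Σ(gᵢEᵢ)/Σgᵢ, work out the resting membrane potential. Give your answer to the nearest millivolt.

Σ gᵢEᵢ = 17·(-70.8) + 3.9·(-55.6) = -1420.44
Σ gᵢ = 17 + 3.9 = 20.9
Vm = -1420.44 / 20.9 = -67.96 mV

-68 mV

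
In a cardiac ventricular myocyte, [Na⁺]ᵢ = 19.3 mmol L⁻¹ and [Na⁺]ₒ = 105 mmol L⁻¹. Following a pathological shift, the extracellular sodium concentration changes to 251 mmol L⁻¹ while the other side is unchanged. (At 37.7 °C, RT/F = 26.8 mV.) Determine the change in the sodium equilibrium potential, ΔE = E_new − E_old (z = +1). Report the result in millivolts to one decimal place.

23.4 mV

E_old = (26.8/1)·ln(105/19.3) = 45.40 mV
E_new = (26.8/1)·ln(251/19.3) = 68.75 mV
ΔE = 68.75 − (45.40) = 23.36 mV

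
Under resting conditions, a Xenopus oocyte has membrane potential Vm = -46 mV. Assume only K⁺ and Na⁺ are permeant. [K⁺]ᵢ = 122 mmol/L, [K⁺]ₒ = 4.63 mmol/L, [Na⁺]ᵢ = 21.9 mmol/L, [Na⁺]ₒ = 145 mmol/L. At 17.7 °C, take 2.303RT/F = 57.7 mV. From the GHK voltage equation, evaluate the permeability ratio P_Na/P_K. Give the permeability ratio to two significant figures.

0.10

Let α = P_Na/P_K. GHK: Vm = 57.7·log₁₀[(Kₒ + α·Naₒ)/(Kᵢ + α·Naᵢ)].
10^(Vm/57.7) = 10^(-46.0/57.7) = 0.1595
So 0.1595·(Kᵢ + α·Naᵢ) = Kₒ + α·Naₒ → α = (0.1595·122.0 − 4.63) / (145.0 − 0.1595·21.9)
α = (19.46 − 4.63) / (145.0 − 3.493) = 14.83/141.5 = 0.1048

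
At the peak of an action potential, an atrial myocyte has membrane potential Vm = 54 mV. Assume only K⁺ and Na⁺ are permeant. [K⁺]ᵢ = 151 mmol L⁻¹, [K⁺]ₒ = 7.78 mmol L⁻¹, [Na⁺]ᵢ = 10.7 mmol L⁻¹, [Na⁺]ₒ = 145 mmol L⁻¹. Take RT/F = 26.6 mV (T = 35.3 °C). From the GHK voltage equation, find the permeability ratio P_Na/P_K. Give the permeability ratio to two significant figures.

18

Let α = P_Na/P_K. GHK: Vm = 26.6·ln[(Kₒ + α·Naₒ)/(Kᵢ + α·Naᵢ)].
e^(Vm/26.6) = e^(54.0/26.6) = 7.6147
So 7.6147·(Kᵢ + α·Naᵢ) = Kₒ + α·Naₒ → α = (7.6147·151.0 − 7.78) / (145.0 − 7.6147·10.7)
α = (1150 − 7.78) / (145.0 − 81.48) = 1142/63.52 = 17.98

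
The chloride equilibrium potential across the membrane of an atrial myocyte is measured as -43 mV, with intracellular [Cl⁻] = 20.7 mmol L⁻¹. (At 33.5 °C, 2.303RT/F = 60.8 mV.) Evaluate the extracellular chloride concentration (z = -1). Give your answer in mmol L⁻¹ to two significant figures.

Nernst: E = (60.8/-1) · log₁₀([out]/[in]), so log₁₀([out]/[in]) = -43.0 × -1 / 60.8 = 0.7072.
[out]/[in] = 10^(0.7072) = 5.096.
[out] = 5.096 × 20.7 = 105.5 mmol L⁻¹.

110 mmol L⁻¹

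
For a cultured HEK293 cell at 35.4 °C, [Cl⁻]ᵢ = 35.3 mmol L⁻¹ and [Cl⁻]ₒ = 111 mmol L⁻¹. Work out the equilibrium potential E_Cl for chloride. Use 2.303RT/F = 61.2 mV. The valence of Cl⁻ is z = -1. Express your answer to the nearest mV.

E = (61.2/z) · log₁₀([Cl⁻]_out/[Cl⁻]_in) with z = -1.
For an anion, dividing by z = -1 reverses the sign.
= (61.2/-1) · log₁₀(111/35.3) = -61.20 · log₁₀(3.144)
= -61.20 · (0.4975) = -30.45 mV

-30 mV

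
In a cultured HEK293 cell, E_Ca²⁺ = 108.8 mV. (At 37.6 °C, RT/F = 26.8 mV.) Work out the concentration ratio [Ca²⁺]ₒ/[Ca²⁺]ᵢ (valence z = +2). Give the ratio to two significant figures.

3400

ln([out]/[in]) = E·z/(26.8) = 108.8 × 2 / 26.8 = 8.1194
[out]/[in] = e^(8.1194) = 3359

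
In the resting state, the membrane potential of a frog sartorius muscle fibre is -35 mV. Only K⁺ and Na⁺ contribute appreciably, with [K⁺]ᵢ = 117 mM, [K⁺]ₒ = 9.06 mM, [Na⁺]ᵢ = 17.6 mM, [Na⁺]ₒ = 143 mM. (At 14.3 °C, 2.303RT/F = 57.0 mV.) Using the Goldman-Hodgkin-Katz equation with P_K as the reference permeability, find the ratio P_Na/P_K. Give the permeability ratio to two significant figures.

Let α = P_Na/P_K. GHK: Vm = 57.0·log₁₀[(Kₒ + α·Naₒ)/(Kᵢ + α·Naᵢ)].
10^(Vm/57.0) = 10^(-35.0/57.0) = 0.2432
So 0.2432·(Kᵢ + α·Naᵢ) = Kₒ + α·Naₒ → α = (0.2432·117.0 − 9.06) / (143.0 − 0.2432·17.6)
α = (28.45 − 9.06) / (143.0 − 4.28) = 19.39/138.7 = 0.1398

0.14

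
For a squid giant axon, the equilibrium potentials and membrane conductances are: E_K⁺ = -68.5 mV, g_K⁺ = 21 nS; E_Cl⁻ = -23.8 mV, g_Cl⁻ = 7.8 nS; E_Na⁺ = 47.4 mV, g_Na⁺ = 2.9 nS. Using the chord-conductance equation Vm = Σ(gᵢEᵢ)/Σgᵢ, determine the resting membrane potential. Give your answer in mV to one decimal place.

Σ gᵢEᵢ = 21·(-68.5) + 7.8·(-23.8) + 2.9·(47.4) = -1486.68
Σ gᵢ = 21 + 7.8 + 2.9 = 31.7
Vm = -1486.68 / 31.7 = -46.90 mV

-46.9 mV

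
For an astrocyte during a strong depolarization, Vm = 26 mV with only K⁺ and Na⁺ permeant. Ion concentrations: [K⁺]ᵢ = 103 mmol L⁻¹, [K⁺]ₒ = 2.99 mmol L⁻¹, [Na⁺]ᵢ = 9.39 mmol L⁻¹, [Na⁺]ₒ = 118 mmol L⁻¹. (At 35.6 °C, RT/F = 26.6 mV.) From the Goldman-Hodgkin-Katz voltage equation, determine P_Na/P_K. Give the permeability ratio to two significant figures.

2.9

Let α = P_Na/P_K. GHK: Vm = 26.6·ln[(Kₒ + α·Naₒ)/(Kᵢ + α·Naᵢ)].
e^(Vm/26.6) = e^(26.0/26.6) = 2.6577
So 2.6577·(Kᵢ + α·Naᵢ) = Kₒ + α·Naₒ → α = (2.6577·103.0 − 2.99) / (118.0 − 2.6577·9.39)
α = (273.7 − 2.99) / (118.0 − 24.96) = 270.7/93.04 = 2.91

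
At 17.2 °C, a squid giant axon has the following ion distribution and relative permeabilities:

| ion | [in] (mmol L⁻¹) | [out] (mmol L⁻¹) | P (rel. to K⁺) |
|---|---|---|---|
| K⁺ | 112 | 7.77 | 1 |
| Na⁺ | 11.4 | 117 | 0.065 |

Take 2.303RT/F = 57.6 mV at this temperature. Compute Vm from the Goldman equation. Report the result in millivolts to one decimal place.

Vm = 57.6 · log₁₀[(Σ P·[cation]ₒ + Σ P·[anion]ᵢ) / (Σ P·[cation]ᵢ + Σ P·[anion]ₒ)]
Numerator = 1×7.77 + 0.065×117 = 15.38
Denominator = 1×112 + 0.065×11.4 = 112.7
Vm = 57.6 · log₁₀(0.13637) = 57.6 × (-0.8653) = -49.84 mV

-49.8 mV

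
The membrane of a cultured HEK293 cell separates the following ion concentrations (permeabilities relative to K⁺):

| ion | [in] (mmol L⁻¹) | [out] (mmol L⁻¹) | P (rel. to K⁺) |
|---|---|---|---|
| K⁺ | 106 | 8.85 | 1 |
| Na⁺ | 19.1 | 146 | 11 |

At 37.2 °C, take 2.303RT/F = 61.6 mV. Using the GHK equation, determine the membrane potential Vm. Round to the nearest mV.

Vm = 61.6 · log₁₀[(Σ P·[cation]ₒ + Σ P·[anion]ᵢ) / (Σ P·[cation]ᵢ + Σ P·[anion]ₒ)]
Numerator = 1×8.85 + 11×146 = 1615
Denominator = 1×106 + 11×19.1 = 316.1
Vm = 61.6 · log₁₀(5.1087) = 61.6 × (0.7083) = 43.63 mV

44 mV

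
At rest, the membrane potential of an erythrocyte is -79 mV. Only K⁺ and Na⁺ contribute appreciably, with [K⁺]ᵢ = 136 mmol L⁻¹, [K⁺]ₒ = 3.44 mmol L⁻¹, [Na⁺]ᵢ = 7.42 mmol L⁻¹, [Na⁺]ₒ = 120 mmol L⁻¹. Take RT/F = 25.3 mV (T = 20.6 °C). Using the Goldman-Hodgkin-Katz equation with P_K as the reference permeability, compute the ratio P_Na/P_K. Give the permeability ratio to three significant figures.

Let α = P_Na/P_K. GHK: Vm = 25.3·ln[(Kₒ + α·Naₒ)/(Kᵢ + α·Naᵢ)].
e^(Vm/25.3) = e^(-79.0/25.3) = 0.044046
So 0.044046·(Kᵢ + α·Naᵢ) = Kₒ + α·Naₒ → α = (0.044046·136.0 − 3.44) / (120.0 − 0.044046·7.42)
α = (5.99 − 3.44) / (120.0 − 0.3268) = 2.55/119.7 = 0.02131

0.0213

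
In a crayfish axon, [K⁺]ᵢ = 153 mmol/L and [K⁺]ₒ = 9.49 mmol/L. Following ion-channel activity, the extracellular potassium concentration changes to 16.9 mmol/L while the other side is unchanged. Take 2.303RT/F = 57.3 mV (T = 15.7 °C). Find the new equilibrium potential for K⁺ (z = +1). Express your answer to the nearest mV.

After the shift: [K⁺]_out = 16.9, [K⁺]_in = 153 mmol/L.
E_new = (57.3/1)·log₁₀(16.9/153) = 57.30 · (-0.9568) = -54.82 mV

-55 mV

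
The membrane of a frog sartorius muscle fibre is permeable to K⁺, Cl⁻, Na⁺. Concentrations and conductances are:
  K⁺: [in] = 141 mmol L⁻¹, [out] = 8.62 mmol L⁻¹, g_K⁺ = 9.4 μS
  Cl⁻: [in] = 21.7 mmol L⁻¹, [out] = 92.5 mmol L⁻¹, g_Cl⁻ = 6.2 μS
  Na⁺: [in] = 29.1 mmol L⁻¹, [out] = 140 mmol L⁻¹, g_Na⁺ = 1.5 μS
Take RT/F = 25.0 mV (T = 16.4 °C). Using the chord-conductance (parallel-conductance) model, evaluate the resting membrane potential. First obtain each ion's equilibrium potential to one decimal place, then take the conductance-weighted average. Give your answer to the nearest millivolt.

-48 mV

E_K⁺ = (25.0/1)·ln(8.62/141) = -69.9 mV
E_Cl⁻ = (25.0/-1)·ln(92.5/21.7) = -36.2 mV
E_Na⁺ = (25.0/1)·ln(140/29.1) = 39.3 mV
Vm = (Σ gᵢEᵢ)/(Σ gᵢ) = (9.4·-69.9 + 6.2·-36.2 + 1.5·39.3) / (9.4 + 6.2 + 1.5)
= -822.55 / 17.1 = -48.10 mV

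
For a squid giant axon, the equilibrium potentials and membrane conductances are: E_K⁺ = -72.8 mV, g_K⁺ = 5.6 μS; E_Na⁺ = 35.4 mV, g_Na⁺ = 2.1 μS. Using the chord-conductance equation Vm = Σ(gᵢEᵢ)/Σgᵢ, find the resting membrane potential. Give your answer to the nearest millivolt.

-43 mV

Σ gᵢEᵢ = 5.6·(-72.8) + 2.1·(35.4) = -333.34
Σ gᵢ = 5.6 + 2.1 = 7.7
Vm = -333.34 / 7.7 = -43.29 mV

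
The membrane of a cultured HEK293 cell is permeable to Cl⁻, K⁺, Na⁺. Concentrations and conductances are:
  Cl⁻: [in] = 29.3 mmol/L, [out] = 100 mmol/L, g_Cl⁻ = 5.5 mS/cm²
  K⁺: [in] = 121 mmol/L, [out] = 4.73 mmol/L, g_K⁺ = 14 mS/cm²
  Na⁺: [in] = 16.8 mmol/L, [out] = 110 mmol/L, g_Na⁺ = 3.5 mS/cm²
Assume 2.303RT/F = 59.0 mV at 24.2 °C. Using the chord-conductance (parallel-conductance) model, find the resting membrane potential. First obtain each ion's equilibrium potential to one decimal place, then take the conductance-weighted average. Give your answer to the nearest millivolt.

-51 mV

E_Cl⁻ = (59.0/-1)·log₁₀(100/29.3) = -31.5 mV
E_K⁺ = (59.0/1)·log₁₀(4.73/121) = -83.1 mV
E_Na⁺ = (59.0/1)·log₁₀(110/16.8) = 48.1 mV
Vm = (Σ gᵢEᵢ)/(Σ gᵢ) = (5.5·-31.5 + 14·-83.1 + 3.5·48.1) / (5.5 + 14 + 3.5)
= -1168.30 / 23 = -50.80 mV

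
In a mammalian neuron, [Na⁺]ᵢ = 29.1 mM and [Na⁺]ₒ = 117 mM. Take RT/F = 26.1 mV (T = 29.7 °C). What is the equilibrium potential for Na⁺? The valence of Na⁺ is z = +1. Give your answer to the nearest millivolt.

36 mV

E = (26.1/z) · ln([Na⁺]_out/[Na⁺]_in) with z = +1.
= (26.1/1) · ln(117/29.1) = 26.10 · ln(4.021)
= 26.10 · (1.3914) = 36.32 mV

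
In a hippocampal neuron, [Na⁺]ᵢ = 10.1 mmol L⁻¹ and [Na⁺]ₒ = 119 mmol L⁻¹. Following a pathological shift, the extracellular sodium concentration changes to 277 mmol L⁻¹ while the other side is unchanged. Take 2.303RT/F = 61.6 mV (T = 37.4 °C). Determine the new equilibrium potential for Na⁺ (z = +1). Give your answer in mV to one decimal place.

88.6 mV

After the shift: [Na⁺]_out = 277, [Na⁺]_in = 10.1 mmol L⁻¹.
E_new = (61.6/1)·log₁₀(277/10.1) = 61.60 · (1.4382) = 88.59 mV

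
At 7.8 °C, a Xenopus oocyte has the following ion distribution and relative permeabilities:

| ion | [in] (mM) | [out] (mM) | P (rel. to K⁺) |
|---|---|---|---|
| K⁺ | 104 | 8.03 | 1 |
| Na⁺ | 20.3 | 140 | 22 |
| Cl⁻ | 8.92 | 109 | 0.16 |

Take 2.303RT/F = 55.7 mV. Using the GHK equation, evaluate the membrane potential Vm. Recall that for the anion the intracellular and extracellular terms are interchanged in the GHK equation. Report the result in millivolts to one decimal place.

Vm = 55.7 · log₁₀[(Σ P·[cation]ₒ + Σ P·[anion]ᵢ) / (Σ P·[cation]ᵢ + Σ P·[anion]ₒ)]
Numerator = 1×8.03 + 22×140 + 0.16×8.92 = 3089
Denominator = 1×104 + 22×20.3 + 0.16×109 = 568
Vm = 55.7 · log₁₀(5.4388) = 55.7 × (0.7355) = 40.97 mV

41.0 mV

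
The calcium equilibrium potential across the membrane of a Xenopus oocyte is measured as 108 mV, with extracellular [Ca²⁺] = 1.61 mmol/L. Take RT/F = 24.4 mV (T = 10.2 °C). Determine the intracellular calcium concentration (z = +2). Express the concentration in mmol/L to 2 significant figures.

Nernst: E = (24.4/2) · ln([out]/[in]), so ln([out]/[in]) = 108.0 × 2 / 24.4 = 8.8525.
[out]/[in] = e^(8.8525) = 6992.
[in] = 1.61 / 6992 = 0.0002303 mmol/L.

0.00023 mmol/L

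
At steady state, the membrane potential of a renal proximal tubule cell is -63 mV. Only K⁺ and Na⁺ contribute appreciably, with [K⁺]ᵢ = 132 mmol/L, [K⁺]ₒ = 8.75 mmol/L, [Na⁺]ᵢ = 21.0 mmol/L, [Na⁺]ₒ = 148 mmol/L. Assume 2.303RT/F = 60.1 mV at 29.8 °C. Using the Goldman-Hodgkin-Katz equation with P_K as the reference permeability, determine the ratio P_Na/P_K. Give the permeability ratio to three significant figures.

0.0210

Let α = P_Na/P_K. GHK: Vm = 60.1·log₁₀[(Kₒ + α·Naₒ)/(Kᵢ + α·Naᵢ)].
10^(Vm/60.1) = 10^(-63.0/60.1) = 0.089484
So 0.089484·(Kᵢ + α·Naᵢ) = Kₒ + α·Naₒ → α = (0.089484·132.0 − 8.75) / (148.0 − 0.089484·21.0)
α = (11.81 − 8.75) / (148.0 − 1.879) = 3.062/146.1 = 0.02095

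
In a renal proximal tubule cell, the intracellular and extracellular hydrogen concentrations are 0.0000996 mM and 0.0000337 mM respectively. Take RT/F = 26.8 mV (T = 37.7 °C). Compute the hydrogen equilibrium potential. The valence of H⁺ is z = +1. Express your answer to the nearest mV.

-29 mV

E = (26.8/z) · ln([H⁺]_out/[H⁺]_in) with z = +1.
= (26.8/1) · ln(0.0000337/0.0000996) = 26.80 · ln(0.3384)
= 26.80 · (-1.0837) = -29.04 mV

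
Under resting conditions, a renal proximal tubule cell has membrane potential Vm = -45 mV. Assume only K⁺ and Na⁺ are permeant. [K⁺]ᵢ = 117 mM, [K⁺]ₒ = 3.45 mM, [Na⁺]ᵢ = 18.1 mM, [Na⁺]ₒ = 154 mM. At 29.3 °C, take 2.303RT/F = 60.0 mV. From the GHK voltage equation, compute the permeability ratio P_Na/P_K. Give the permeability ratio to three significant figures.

0.115

Let α = P_Na/P_K. GHK: Vm = 60.0·log₁₀[(Kₒ + α·Naₒ)/(Kᵢ + α·Naᵢ)].
10^(Vm/60.0) = 10^(-45.0/60.0) = 0.17783
So 0.17783·(Kᵢ + α·Naᵢ) = Kₒ + α·Naₒ → α = (0.17783·117.0 − 3.45) / (154.0 − 0.17783·18.1)
α = (20.81 − 3.45) / (154.0 − 3.219) = 17.36/150.8 = 0.1151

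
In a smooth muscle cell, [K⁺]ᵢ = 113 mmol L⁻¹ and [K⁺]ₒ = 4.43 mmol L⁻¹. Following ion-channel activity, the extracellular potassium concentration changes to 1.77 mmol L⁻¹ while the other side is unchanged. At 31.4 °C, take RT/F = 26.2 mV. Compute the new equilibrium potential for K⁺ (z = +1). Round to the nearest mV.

After the shift: [K⁺]_out = 1.77, [K⁺]_in = 113 mmol L⁻¹.
E_new = (26.2/1)·ln(1.77/113) = 26.20 · (-4.1564) = -108.90 mV

-109 mV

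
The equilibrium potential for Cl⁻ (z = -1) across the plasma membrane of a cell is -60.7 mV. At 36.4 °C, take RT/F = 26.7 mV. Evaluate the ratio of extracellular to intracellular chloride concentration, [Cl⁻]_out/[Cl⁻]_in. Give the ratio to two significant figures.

9.7

ln([out]/[in]) = E·z/(26.7) = -60.7 × -1 / 26.7 = 2.2734
[out]/[in] = e^(2.2734) = 9.712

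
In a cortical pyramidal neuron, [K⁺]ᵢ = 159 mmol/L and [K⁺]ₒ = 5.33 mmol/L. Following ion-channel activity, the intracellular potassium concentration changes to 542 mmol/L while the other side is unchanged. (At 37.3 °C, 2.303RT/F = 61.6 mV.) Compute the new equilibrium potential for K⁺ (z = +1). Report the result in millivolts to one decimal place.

After the shift: [K⁺]_out = 5.33, [K⁺]_in = 542 mmol/L.
E_new = (61.6/1)·log₁₀(5.33/542) = 61.60 · (-2.0073) = -123.65 mV

-123.6 mV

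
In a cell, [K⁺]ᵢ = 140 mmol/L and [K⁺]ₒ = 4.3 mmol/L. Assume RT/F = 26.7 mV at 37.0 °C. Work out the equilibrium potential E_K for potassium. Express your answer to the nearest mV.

E = (26.7/z) · ln([K⁺]_out/[K⁺]_in) with z = +1.
= (26.7/1) · ln(4.3/140) = 26.70 · ln(0.03071)
= 26.70 · (-3.4830) = -93.00 mV

-93 mV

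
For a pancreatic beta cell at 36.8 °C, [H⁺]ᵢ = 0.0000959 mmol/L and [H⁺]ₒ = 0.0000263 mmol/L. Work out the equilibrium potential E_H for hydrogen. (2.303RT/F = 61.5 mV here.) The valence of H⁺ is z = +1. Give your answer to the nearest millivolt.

E = (61.5/z) · log₁₀([H⁺]_out/[H⁺]_in) with z = +1.
= (61.5/1) · log₁₀(0.0000263/0.0000959) = 61.50 · log₁₀(0.2742)
= 61.50 · (-0.5619) = -34.55 mV

-35 mV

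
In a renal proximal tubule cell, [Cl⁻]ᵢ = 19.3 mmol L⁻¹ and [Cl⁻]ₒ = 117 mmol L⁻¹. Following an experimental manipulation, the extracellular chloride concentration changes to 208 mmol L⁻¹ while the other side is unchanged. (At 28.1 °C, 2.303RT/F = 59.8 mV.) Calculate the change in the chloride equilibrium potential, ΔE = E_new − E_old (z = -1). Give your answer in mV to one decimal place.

E_old = (59.8/-1)·log₁₀(117/19.3) = -46.80 mV
E_new = (59.8/-1)·log₁₀(208/19.3) = -61.74 mV
ΔE = -61.74 − (-46.80) = -14.94 mV

-14.9 mV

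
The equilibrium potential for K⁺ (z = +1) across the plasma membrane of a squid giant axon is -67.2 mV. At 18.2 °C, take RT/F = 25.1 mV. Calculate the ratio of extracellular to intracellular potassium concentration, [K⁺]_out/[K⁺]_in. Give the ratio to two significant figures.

ln([out]/[in]) = E·z/(25.1) = -67.2 × 1 / 25.1 = -2.6773
[out]/[in] = e^(-2.6773) = 0.06875

0.069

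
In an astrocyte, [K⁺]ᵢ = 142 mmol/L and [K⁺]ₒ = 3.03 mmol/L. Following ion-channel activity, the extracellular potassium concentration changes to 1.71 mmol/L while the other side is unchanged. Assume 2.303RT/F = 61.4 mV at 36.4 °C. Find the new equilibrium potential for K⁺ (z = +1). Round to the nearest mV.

After the shift: [K⁺]_out = 1.71, [K⁺]_in = 142 mmol/L.
E_new = (61.4/1)·log₁₀(1.71/142) = 61.40 · (-1.9193) = -117.84 mV

-118 mV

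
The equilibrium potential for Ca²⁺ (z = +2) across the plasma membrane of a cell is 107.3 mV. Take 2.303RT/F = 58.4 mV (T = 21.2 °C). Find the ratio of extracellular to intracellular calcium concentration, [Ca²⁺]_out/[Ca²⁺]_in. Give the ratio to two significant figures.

log₁₀([out]/[in]) = E·z/(58.4) = 107.3 × 2 / 58.4 = 3.6747
[out]/[in] = 10^(3.6747) = 4728

4700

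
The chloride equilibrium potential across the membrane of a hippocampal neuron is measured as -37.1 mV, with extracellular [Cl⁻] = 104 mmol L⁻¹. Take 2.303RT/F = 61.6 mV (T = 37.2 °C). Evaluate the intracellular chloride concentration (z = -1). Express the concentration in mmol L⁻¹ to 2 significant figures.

Nernst: E = (61.6/-1) · log₁₀([out]/[in]), so log₁₀([out]/[in]) = -37.1 × -1 / 61.6 = 0.6023.
[out]/[in] = 10^(0.6023) = 4.002.
[in] = 104 / 4.002 = 25.99 mmol L⁻¹.

26 mmol L⁻¹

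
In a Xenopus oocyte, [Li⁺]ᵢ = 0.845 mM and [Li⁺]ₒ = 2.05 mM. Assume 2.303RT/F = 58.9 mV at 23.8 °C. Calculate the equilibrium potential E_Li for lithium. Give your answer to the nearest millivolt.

E = (58.9/z) · log₁₀([Li⁺]_out/[Li⁺]_in) with z = +1.
= (58.9/1) · log₁₀(2.05/0.845) = 58.90 · log₁₀(2.426)
= 58.90 · (0.3849) = 22.67 mV

23 mV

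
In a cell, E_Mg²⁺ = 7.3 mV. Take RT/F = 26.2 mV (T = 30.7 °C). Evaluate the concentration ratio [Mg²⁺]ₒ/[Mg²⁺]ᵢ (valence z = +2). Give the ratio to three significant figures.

1.75

ln([out]/[in]) = E·z/(26.2) = 7.3 × 2 / 26.2 = 0.5573
[out]/[in] = e^(0.5573) = 1.746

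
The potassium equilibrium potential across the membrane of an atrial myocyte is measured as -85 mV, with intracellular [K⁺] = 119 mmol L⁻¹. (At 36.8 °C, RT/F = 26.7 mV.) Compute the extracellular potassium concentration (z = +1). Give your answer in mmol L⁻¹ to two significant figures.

Nernst: E = (26.7/1) · ln([out]/[in]), so ln([out]/[in]) = -85.0 × 1 / 26.7 = -3.1835.
[out]/[in] = e^(-3.1835) = 0.04144.
[out] = 0.04144 × 119 = 4.931 mmol L⁻¹.

4.9 mmol L⁻¹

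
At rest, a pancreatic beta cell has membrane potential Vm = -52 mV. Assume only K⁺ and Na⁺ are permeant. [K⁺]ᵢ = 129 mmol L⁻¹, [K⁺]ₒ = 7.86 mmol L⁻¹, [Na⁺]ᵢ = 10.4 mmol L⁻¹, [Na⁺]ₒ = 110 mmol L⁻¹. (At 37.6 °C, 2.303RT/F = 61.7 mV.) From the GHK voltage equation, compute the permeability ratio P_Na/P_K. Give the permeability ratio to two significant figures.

Let α = P_Na/P_K. GHK: Vm = 61.7·log₁₀[(Kₒ + α·Naₒ)/(Kᵢ + α·Naᵢ)].
10^(Vm/61.7) = 10^(-52.0/61.7) = 0.14362
So 0.14362·(Kᵢ + α·Naᵢ) = Kₒ + α·Naₒ → α = (0.14362·129.0 − 7.86) / (110.0 − 0.14362·10.4)
α = (18.53 − 7.86) / (110.0 − 1.494) = 10.67/108.5 = 0.09831

0.098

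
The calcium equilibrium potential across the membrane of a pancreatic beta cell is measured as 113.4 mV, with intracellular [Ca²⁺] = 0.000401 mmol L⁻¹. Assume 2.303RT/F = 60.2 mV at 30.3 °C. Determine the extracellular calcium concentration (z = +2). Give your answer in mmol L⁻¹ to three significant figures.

Nernst: E = (60.2/2) · log₁₀([out]/[in]), so log₁₀([out]/[in]) = 113.4 × 2 / 60.2 = 3.7674.
[out]/[in] = 10^(3.7674) = 5854.
[out] = 5854 × 0.000401 = 2.347 mmol L⁻¹.

2.35 mmol L⁻¹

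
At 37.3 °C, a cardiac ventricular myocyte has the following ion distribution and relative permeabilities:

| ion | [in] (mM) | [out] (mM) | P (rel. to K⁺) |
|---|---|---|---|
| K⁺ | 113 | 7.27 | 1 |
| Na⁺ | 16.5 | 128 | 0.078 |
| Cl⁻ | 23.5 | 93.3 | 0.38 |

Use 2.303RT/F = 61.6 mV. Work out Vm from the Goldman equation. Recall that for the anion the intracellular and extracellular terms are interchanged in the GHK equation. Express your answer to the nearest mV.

-47 mV

Vm = 61.6 · log₁₀[(Σ P·[cation]ₒ + Σ P·[anion]ᵢ) / (Σ P·[cation]ᵢ + Σ P·[anion]ₒ)]
Numerator = 1×7.27 + 0.078×128 + 0.38×23.5 = 26.18
Denominator = 1×113 + 0.078×16.5 + 0.38×93.3 = 149.7
Vm = 61.6 · log₁₀(0.17486) = 61.6 × (-0.7573) = -46.65 mV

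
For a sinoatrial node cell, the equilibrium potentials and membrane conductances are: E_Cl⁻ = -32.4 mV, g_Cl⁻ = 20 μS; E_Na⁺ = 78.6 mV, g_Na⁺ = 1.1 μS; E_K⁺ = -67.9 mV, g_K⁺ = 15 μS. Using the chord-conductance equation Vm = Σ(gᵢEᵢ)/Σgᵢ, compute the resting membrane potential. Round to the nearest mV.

-44 mV

Σ gᵢEᵢ = 20·(-32.4) + 1.1·(78.6) + 15·(-67.9) = -1580.04
Σ gᵢ = 20 + 1.1 + 15 = 36.1
Vm = -1580.04 / 36.1 = -43.77 mV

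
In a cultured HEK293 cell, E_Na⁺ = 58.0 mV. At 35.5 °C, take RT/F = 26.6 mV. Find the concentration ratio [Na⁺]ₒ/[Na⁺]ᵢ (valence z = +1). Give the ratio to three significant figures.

8.85

ln([out]/[in]) = E·z/(26.6) = 58.0 × 1 / 26.6 = 2.1805
[out]/[in] = e^(2.1805) = 8.85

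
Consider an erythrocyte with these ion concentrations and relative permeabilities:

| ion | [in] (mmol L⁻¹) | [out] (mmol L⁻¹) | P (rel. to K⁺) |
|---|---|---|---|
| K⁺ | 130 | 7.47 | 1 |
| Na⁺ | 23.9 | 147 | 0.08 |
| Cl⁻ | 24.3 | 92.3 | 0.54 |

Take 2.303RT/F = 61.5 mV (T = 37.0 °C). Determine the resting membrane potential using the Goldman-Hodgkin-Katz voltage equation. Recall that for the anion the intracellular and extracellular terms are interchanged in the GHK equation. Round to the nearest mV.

-46 mV

Vm = 61.5 · log₁₀[(Σ P·[cation]ₒ + Σ P·[anion]ᵢ) / (Σ P·[cation]ᵢ + Σ P·[anion]ₒ)]
Numerator = 1×7.47 + 0.08×147 + 0.54×24.3 = 32.35
Denominator = 1×130 + 0.08×23.9 + 0.54×92.3 = 181.8
Vm = 61.5 · log₁₀(0.178) = 61.5 × (-0.7496) = -46.10 mV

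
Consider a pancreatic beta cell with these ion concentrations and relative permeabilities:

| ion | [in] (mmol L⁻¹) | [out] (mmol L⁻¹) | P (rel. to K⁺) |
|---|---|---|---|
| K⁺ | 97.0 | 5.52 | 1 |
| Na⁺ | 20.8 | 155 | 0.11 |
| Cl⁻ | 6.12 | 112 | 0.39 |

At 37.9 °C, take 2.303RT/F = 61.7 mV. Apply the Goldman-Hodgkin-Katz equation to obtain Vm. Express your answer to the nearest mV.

-47 mV

Vm = 61.7 · log₁₀[(Σ P·[cation]ₒ + Σ P·[anion]ᵢ) / (Σ P·[cation]ᵢ + Σ P·[anion]ₒ)]
Numerator = 1×5.52 + 0.11×155 + 0.39×6.12 = 24.96
Denominator = 1×97.0 + 0.11×20.8 + 0.39×112 = 143
Vm = 61.7 · log₁₀(0.17456) = 61.7 × (-0.7580) = -46.77 mV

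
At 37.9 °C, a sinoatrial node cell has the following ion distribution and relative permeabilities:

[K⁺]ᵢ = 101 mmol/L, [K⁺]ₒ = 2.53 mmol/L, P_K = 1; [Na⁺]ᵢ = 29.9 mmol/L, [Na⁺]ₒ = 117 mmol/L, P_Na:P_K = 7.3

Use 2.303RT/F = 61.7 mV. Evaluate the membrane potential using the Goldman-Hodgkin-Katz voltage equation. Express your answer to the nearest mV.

Vm = 61.7 · log₁₀[(Σ P·[cation]ₒ + Σ P·[anion]ᵢ) / (Σ P·[cation]ᵢ + Σ P·[anion]ₒ)]
Numerator = 1×2.53 + 7.3×117 = 856.6
Denominator = 1×101 + 7.3×29.9 = 319.3
Vm = 61.7 · log₁₀(2.6831) = 61.7 × (0.4286) = 26.45 mV

26 mV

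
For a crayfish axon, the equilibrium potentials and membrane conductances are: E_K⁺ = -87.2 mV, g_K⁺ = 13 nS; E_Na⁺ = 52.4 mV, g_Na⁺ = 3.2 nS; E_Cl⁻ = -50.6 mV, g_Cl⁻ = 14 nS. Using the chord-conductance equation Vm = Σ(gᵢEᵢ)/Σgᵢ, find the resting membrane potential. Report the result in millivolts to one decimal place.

-55.4 mV

Σ gᵢEᵢ = 13·(-87.2) + 3.2·(52.4) + 14·(-50.6) = -1674.32
Σ gᵢ = 13 + 3.2 + 14 = 30.2
Vm = -1674.32 / 30.2 = -55.44 mV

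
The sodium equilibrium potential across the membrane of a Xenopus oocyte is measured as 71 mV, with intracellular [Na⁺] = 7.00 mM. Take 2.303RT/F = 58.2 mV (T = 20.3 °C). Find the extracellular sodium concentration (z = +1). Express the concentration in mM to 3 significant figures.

Nernst: E = (58.2/1) · log₁₀([out]/[in]), so log₁₀([out]/[in]) = 71.0 × 1 / 58.2 = 1.2199.
[out]/[in] = 10^(1.2199) = 16.59.
[out] = 16.59 × 7.00 = 116.2 mM.

116 mM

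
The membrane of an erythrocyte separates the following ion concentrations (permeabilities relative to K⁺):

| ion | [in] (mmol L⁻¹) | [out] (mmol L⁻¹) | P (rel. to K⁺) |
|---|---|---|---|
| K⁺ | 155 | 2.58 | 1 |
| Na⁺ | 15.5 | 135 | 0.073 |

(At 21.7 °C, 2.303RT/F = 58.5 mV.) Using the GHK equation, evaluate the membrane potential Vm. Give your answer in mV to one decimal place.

Vm = 58.5 · log₁₀[(Σ P·[cation]ₒ + Σ P·[anion]ᵢ) / (Σ P·[cation]ᵢ + Σ P·[anion]ₒ)]
Numerator = 1×2.58 + 0.073×135 = 12.43
Denominator = 1×155 + 0.073×15.5 = 156.1
Vm = 58.5 · log₁₀(0.079644) = 58.5 × (-1.0988) = -64.28 mV

-64.3 mV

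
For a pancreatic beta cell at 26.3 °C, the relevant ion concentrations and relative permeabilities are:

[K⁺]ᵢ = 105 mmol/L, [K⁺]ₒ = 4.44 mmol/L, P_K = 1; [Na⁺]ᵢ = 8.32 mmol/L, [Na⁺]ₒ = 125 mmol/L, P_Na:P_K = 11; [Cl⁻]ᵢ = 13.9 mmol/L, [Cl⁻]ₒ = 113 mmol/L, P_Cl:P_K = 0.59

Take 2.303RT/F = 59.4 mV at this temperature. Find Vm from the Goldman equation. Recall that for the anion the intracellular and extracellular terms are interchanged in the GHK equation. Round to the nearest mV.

Vm = 59.4 · log₁₀[(Σ P·[cation]ₒ + Σ P·[anion]ᵢ) / (Σ P·[cation]ᵢ + Σ P·[anion]ₒ)]
Numerator = 1×4.44 + 11×125 + 0.59×13.9 = 1388
Denominator = 1×105 + 11×8.32 + 0.59×113 = 263.2
Vm = 59.4 · log₁₀(5.2724) = 59.4 × (0.7220) = 42.89 mV

43 mV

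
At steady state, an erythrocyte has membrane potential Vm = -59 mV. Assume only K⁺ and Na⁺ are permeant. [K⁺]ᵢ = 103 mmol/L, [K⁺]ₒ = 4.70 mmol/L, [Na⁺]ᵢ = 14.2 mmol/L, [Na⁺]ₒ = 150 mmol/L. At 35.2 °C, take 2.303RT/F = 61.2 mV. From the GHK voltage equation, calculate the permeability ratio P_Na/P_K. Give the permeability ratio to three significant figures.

0.0437

Let α = P_Na/P_K. GHK: Vm = 61.2·log₁₀[(Kₒ + α·Naₒ)/(Kᵢ + α·Naᵢ)].
10^(Vm/61.2) = 10^(-59.0/61.2) = 0.10863
So 0.10863·(Kᵢ + α·Naᵢ) = Kₒ + α·Naₒ → α = (0.10863·103.0 − 4.7) / (150.0 − 0.10863·14.2)
α = (11.19 − 4.7) / (150.0 − 1.543) = 6.489/148.5 = 0.04371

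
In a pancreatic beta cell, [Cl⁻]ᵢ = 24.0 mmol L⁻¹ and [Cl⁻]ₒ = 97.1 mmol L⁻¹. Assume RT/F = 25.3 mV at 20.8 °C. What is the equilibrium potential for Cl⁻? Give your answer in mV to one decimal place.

E = (25.3/z) · ln([Cl⁻]_out/[Cl⁻]_in) with z = -1.
For an anion, dividing by z = -1 reverses the sign.
= (25.3/-1) · ln(97.1/24.0) = -25.30 · ln(4.046)
= -25.30 · (1.3977) = -35.36 mV

-35.4 mV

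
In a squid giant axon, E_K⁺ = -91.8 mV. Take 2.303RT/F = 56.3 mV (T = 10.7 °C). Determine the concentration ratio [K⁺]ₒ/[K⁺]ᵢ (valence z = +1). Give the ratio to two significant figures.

0.023

log₁₀([out]/[in]) = E·z/(56.3) = -91.8 × 1 / 56.3 = -1.6306
[out]/[in] = 10^(-1.6306) = 0.02341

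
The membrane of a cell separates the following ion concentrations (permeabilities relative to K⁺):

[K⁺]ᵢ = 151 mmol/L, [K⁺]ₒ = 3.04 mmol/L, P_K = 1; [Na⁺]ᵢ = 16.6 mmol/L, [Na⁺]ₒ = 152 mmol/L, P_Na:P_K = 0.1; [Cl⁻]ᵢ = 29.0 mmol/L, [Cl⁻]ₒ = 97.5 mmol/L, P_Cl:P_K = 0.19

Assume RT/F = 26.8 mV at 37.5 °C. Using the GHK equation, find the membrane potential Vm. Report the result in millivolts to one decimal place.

-52.9 mV

Vm = 26.8 · ln[(Σ P·[cation]ₒ + Σ P·[anion]ᵢ) / (Σ P·[cation]ᵢ + Σ P·[anion]ₒ)]
Numerator = 1×3.04 + 0.1×152 + 0.19×29.0 = 23.75
Denominator = 1×151 + 0.1×16.6 + 0.19×97.5 = 171.2
Vm = 26.8 · ln(0.13874) = 26.8 × (-1.9752) = -52.93 mV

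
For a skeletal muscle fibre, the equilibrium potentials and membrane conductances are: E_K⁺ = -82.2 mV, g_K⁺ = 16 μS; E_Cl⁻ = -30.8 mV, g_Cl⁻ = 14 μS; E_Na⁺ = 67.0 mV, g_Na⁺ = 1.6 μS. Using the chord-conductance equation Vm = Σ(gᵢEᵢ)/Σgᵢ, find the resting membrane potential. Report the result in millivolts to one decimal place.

-51.9 mV

Σ gᵢEᵢ = 16·(-82.2) + 14·(-30.8) + 1.6·(67.0) = -1639.20
Σ gᵢ = 16 + 14 + 1.6 = 31.6
Vm = -1639.20 / 31.6 = -51.87 mV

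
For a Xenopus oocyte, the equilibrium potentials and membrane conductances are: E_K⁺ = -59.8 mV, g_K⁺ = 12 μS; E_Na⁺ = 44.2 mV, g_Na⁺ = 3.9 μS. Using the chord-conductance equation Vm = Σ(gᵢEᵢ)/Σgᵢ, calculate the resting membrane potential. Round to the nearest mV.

Σ gᵢEᵢ = 12·(-59.8) + 3.9·(44.2) = -545.22
Σ gᵢ = 12 + 3.9 = 15.9
Vm = -545.22 / 15.9 = -34.29 mV

-34 mV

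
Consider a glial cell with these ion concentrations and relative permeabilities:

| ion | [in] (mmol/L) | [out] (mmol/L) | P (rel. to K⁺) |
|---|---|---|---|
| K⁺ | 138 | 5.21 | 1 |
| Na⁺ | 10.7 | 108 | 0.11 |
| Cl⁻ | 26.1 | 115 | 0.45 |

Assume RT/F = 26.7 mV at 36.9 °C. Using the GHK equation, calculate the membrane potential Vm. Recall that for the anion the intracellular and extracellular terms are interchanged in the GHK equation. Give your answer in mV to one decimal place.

Vm = 26.7 · ln[(Σ P·[cation]ₒ + Σ P·[anion]ᵢ) / (Σ P·[cation]ᵢ + Σ P·[anion]ₒ)]
Numerator = 1×5.21 + 0.11×108 + 0.45×26.1 = 28.84
Denominator = 1×138 + 0.11×10.7 + 0.45×115 = 190.9
Vm = 26.7 · ln(0.15103) = 26.7 × (-1.8903) = -50.47 mV

-50.5 mV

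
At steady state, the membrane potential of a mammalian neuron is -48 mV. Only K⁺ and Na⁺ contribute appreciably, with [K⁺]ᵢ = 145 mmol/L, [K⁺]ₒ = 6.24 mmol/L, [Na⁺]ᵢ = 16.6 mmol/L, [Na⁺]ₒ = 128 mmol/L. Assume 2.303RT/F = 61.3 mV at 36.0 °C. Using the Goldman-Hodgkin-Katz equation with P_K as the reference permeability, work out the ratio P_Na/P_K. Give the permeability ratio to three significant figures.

Let α = P_Na/P_K. GHK: Vm = 61.3·log₁₀[(Kₒ + α·Naₒ)/(Kᵢ + α·Naᵢ)].
10^(Vm/61.3) = 10^(-48.0/61.3) = 0.1648
So 0.1648·(Kᵢ + α·Naᵢ) = Kₒ + α·Naₒ → α = (0.1648·145.0 − 6.24) / (128.0 − 0.1648·16.6)
α = (23.9 − 6.24) / (128.0 − 2.736) = 17.66/125.3 = 0.141

0.141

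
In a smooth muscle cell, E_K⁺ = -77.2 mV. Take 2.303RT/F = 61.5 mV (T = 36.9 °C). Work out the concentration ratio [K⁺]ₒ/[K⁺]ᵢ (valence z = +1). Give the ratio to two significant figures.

log₁₀([out]/[in]) = E·z/(61.5) = -77.2 × 1 / 61.5 = -1.2553
[out]/[in] = 10^(-1.2553) = 0.05555

0.056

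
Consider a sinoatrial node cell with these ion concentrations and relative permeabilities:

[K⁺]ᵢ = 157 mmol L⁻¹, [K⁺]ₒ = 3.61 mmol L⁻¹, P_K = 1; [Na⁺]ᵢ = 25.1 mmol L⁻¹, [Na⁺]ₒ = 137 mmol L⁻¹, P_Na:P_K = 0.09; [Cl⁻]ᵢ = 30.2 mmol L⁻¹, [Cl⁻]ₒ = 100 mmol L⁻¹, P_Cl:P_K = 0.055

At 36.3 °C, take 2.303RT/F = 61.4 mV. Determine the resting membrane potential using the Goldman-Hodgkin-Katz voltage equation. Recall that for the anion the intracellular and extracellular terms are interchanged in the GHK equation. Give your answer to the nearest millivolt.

-60 mV

Vm = 61.4 · log₁₀[(Σ P·[cation]ₒ + Σ P·[anion]ᵢ) / (Σ P·[cation]ᵢ + Σ P·[anion]ₒ)]
Numerator = 1×3.61 + 0.09×137 + 0.055×30.2 = 17.6
Denominator = 1×157 + 0.09×25.1 + 0.055×100 = 164.8
Vm = 61.4 · log₁₀(0.10683) = 61.4 × (-0.9713) = -59.64 mV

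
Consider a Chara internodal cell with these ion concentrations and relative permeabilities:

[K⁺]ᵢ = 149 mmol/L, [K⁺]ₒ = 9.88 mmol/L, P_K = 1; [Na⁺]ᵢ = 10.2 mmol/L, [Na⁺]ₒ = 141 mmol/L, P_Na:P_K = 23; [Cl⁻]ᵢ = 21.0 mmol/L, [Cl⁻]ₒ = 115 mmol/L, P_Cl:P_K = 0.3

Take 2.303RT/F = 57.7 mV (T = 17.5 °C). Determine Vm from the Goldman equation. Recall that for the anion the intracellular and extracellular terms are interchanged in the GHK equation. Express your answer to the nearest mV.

Vm = 57.7 · log₁₀[(Σ P·[cation]ₒ + Σ P·[anion]ᵢ) / (Σ P·[cation]ᵢ + Σ P·[anion]ₒ)]
Numerator = 1×9.88 + 23×141 + 0.3×21.0 = 3259
Denominator = 1×149 + 23×10.2 + 0.3×115 = 418.1
Vm = 57.7 · log₁₀(7.7952) = 57.7 × (0.8918) = 51.46 mV

51 mV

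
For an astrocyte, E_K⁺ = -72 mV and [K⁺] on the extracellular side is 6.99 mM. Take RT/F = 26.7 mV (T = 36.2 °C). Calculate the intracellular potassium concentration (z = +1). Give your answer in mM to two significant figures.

100 mM

Nernst: E = (26.7/1) · ln([out]/[in]), so ln([out]/[in]) = -72.0 × 1 / 26.7 = -2.6966.
[out]/[in] = e^(-2.6966) = 0.06743.
[in] = 6.99 / 0.06743 = 103.7 mM.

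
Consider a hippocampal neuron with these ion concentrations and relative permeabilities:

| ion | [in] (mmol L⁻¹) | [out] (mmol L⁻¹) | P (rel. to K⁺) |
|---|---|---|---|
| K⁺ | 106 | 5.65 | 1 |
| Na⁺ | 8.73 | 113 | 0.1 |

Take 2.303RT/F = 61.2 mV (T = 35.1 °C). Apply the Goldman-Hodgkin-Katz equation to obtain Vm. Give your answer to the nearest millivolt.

Vm = 61.2 · log₁₀[(Σ P·[cation]ₒ + Σ P·[anion]ᵢ) / (Σ P·[cation]ᵢ + Σ P·[anion]ₒ)]
Numerator = 1×5.65 + 0.1×113 = 16.95
Denominator = 1×106 + 0.1×8.73 = 106.9
Vm = 61.2 · log₁₀(0.1586) = 61.2 × (-0.7997) = -48.94 mV

-49 mV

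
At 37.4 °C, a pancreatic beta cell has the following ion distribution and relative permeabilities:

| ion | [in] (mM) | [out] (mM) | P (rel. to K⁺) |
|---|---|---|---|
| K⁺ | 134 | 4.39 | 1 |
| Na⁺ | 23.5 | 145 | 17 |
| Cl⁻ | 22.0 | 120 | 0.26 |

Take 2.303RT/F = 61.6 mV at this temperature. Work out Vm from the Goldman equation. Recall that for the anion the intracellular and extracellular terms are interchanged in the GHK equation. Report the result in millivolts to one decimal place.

39.5 mV

Vm = 61.6 · log₁₀[(Σ P·[cation]ₒ + Σ P·[anion]ᵢ) / (Σ P·[cation]ᵢ + Σ P·[anion]ₒ)]
Numerator = 1×4.39 + 17×145 + 0.26×22.0 = 2475
Denominator = 1×134 + 17×23.5 + 0.26×120 = 564.7
Vm = 61.6 · log₁₀(4.3831) = 61.6 × (0.6418) = 39.53 mV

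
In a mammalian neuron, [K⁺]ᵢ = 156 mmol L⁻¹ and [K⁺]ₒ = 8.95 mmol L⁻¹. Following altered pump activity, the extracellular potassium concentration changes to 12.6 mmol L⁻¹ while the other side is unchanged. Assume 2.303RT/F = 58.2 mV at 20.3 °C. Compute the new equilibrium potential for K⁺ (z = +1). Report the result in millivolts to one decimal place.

After the shift: [K⁺]_out = 12.6, [K⁺]_in = 156 mmol L⁻¹.
E_new = (58.2/1)·log₁₀(12.6/156) = 58.20 · (-1.0928) = -63.60 mV

-63.6 mV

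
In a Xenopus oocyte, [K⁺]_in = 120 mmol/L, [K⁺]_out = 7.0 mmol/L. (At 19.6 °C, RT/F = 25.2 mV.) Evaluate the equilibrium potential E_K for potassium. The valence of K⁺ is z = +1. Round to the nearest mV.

-72 mV

E = (25.2/z) · ln([K⁺]_out/[K⁺]_in) with z = +1.
= (25.2/1) · ln(7.0/120) = 25.20 · ln(0.05833)
= 25.20 · (-2.8416) = -71.61 mV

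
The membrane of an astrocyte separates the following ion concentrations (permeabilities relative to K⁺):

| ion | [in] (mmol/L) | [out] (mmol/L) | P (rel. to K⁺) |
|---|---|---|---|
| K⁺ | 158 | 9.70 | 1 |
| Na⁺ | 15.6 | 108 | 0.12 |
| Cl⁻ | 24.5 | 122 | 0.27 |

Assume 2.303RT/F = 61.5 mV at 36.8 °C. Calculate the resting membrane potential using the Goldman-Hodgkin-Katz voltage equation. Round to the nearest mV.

Vm = 61.5 · log₁₀[(Σ P·[cation]ₒ + Σ P·[anion]ᵢ) / (Σ P·[cation]ᵢ + Σ P·[anion]ₒ)]
Numerator = 1×9.70 + 0.12×108 + 0.27×24.5 = 29.27
Denominator = 1×158 + 0.12×15.6 + 0.27×122 = 192.8
Vm = 61.5 · log₁₀(0.15183) = 61.5 × (-0.8186) = -50.35 mV

-50 mV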